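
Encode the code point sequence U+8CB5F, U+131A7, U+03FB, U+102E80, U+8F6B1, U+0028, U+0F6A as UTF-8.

U+8CB5F: 4-byte form → F2 8C AD 9F.
U+131A7: 4-byte form → F0 93 86 A7.
U+03FB: 2-byte form → CF BB.
U+102E80: 4-byte form → F4 82 BA 80.
U+8F6B1: 4-byte form → F2 8F 9A B1.
U+0028: 1-byte form → 28.
U+0F6A: 3-byte form → E0 BD AA.
Concatenated (22 bytes): F2 8C AD 9F F0 93 86 A7 CF BB F4 82 BA 80 F2 8F 9A B1 28 E0 BD AA.

F2 8C AD 9F F0 93 86 A7 CF BB F4 82 BA 80 F2 8F 9A B1 28 E0 BD AA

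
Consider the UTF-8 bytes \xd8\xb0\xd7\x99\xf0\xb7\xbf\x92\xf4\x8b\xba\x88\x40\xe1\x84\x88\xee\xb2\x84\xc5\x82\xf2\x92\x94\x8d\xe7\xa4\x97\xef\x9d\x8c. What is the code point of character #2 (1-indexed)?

U+05D9

Offset 0: leading byte 0xD8 = 11011000 → 2-byte char #1 = D8 B0.
Offset 2: leading byte 0xD7 = 11010111 → 2-byte char #2 = D7 99.
Leading byte 0xD7 = 11010111 matches 110xxxxx → 2-byte sequence.
Byte 1: 0xD7 = 11010111, payload 10111 (5 bits).
Byte 2: 0x99 = 10011001 (10xxxxxx ✓), payload 011001.
Concatenate: 10111011001 = 0x5D9 (11 bits → U+05D9).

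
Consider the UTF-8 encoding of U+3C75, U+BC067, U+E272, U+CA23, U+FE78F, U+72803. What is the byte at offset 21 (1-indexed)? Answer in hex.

0x83

1-indexed offset 21 is 0-indexed offset 20.
U+3C75 → 3-byte form E3 B1 B5 at offsets 0–2.
U+BC067 → 4-byte form F2 BC 81 A7 at offsets 3–6.
U+E272 → 3-byte form EE 89 B2 at offsets 7–9.
U+CA23 → 3-byte form EC A8 A3 at offsets 10–12.
U+FE78F → 4-byte form F3 BE 9E 8F at offsets 13–16.
U+72803 → 4-byte form F1 B2 A0 83 at offsets 17–20.
Offset 20 falls in char 6's range; it's byte 4 of F1 B2 A0 83 = 0x83.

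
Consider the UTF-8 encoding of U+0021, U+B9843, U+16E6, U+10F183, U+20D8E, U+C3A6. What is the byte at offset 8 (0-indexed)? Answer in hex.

U+0021 → 1-byte form 21 at offsets 0–0.
U+B9843 → 4-byte form F2 B9 A1 83 at offsets 1–4.
U+16E6 → 3-byte form E1 9B A6 at offsets 5–7.
U+10F183 → 4-byte form F4 8F 86 83 at offsets 8–11.
Offset 8 falls in char 4's range; it's byte 1 of F4 8F 86 83 = 0xF4.

0xF4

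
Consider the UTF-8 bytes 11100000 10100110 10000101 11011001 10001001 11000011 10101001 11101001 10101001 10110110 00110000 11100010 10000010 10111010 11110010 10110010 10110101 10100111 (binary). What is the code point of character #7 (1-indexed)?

U+B2D67

Offset 0: leading byte 0xE0 = 11100000 → 3-byte char #1 = E0 A6 85.
Offset 3: leading byte 0xD9 = 11011001 → 2-byte char #2 = D9 89.
Offset 5: leading byte 0xC3 = 11000011 → 2-byte char #3 = C3 A9.
Offset 7: leading byte 0xE9 = 11101001 → 3-byte char #4 = E9 A9 B6.
Offset 10: leading byte 0x30 = 00110000 → 1-byte char #5 = 30.
Offset 11: leading byte 0xE2 = 11100010 → 3-byte char #6 = E2 82 BA.
Offset 14: leading byte 0xF2 = 11110010 → 4-byte char #7 = F2 B2 B5 A7.
Leading byte 0xF2 = 11110010 matches 11110xxx → 4-byte sequence.
Byte 1: 0xF2 = 11110010, payload 010 (3 bits).
Byte 2: 0xB2 = 10110010 (10xxxxxx ✓), payload 110010.
Byte 3: 0xB5 = 10110101 (10xxxxxx ✓), payload 110101.
Byte 4: 0xA7 = 10100111 (10xxxxxx ✓), payload 100111.
Concatenate: 010110010110101100111 = 0xB2D67 (21 bits → U+B2D67).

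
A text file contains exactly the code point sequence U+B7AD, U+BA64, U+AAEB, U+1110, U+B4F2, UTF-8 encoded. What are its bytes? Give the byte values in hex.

U+B7AD: 3-byte form → EB 9E AD.
U+BA64: 3-byte form → EB A9 A4.
U+AAEB: 3-byte form → EA AB AB.
U+1110: 3-byte form → E1 84 90.
U+B4F2: 3-byte form → EB 93 B2.
Concatenated (15 bytes): EB 9E AD EB A9 A4 EA AB AB E1 84 90 EB 93 B2.

EB 9E AD EB A9 A4 EA AB AB E1 84 90 EB 93 B2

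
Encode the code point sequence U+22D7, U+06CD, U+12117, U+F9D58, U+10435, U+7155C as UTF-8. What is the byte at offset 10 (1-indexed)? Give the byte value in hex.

0xF3

1-indexed offset 10 is 0-indexed offset 9.
U+22D7 → 3-byte form E2 8B 97 at offsets 0–2.
U+06CD → 2-byte form DB 8D at offsets 3–4.
U+12117 → 4-byte form F0 92 84 97 at offsets 5–8.
U+F9D58 → 4-byte form F3 B9 B5 98 at offsets 9–12.
Offset 9 falls in char 4's range; it's byte 1 of F3 B9 B5 98 = 0xF3.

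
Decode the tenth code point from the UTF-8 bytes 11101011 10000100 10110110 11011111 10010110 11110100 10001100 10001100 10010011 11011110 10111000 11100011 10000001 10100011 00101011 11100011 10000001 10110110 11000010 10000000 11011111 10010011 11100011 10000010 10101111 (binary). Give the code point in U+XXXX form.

Offset 0: leading byte 0xEB = 11101011 → 3-byte char #1 = EB 84 B6.
Offset 3: leading byte 0xDF = 11011111 → 2-byte char #2 = DF 96.
Offset 5: leading byte 0xF4 = 11110100 → 4-byte char #3 = F4 8C 8C 93.
Offset 9: leading byte 0xDE = 11011110 → 2-byte char #4 = DE B8.
Offset 11: leading byte 0xE3 = 11100011 → 3-byte char #5 = E3 81 A3.
Offset 14: leading byte 0x2B = 00101011 → 1-byte char #6 = 2B.
Offset 15: leading byte 0xE3 = 11100011 → 3-byte char #7 = E3 81 B6.
Offset 18: leading byte 0xC2 = 11000010 → 2-byte char #8 = C2 80.
Offset 20: leading byte 0xDF = 11011111 → 2-byte char #9 = DF 93.
Offset 22: leading byte 0xE3 = 11100011 → 3-byte char #10 = E3 82 AF.
Leading byte 0xE3 = 11100011 matches 1110xxxx → 3-byte sequence.
Byte 1: 0xE3 = 11100011, payload 0011 (4 bits).
Byte 2: 0x82 = 10000010 (10xxxxxx ✓), payload 000010.
Byte 3: 0xAF = 10101111 (10xxxxxx ✓), payload 101111.
Concatenate: 0011000010101111 = 0x30AF (16 bits → U+30AF).

U+30AF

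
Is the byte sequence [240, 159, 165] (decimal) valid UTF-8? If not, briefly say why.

Leading byte 0xF0 = 11110000 → 4-byte form, but only 3 bytes are present.

invalid (sequence truncated)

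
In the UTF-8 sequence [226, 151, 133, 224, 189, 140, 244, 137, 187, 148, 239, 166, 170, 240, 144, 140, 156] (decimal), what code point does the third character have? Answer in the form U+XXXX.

U+109ED4

Offset 0: leading byte 0xE2 = 11100010 → 3-byte char #1 = E2 97 85.
Offset 3: leading byte 0xE0 = 11100000 → 3-byte char #2 = E0 BD 8C.
Offset 6: leading byte 0xF4 = 11110100 → 4-byte char #3 = F4 89 BB 94.
Leading byte 0xF4 = 11110100 matches 11110xxx → 4-byte sequence.
Byte 1: 0xF4 = 11110100, payload 100 (3 bits).
Byte 2: 0x89 = 10001001 (10xxxxxx ✓), payload 001001.
Byte 3: 0xBB = 10111011 (10xxxxxx ✓), payload 111011.
Byte 4: 0x94 = 10010100 (10xxxxxx ✓), payload 010100.
Concatenate: 100001001111011010100 = 0x109ED4 (21 bits → U+109ED4).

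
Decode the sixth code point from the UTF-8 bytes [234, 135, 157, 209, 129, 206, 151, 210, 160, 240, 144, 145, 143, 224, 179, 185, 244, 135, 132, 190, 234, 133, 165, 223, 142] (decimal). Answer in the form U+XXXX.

U+0CF9

Offset 0: leading byte 0xEA = 11101010 → 3-byte char #1 = EA 87 9D.
Offset 3: leading byte 0xD1 = 11010001 → 2-byte char #2 = D1 81.
Offset 5: leading byte 0xCE = 11001110 → 2-byte char #3 = CE 97.
Offset 7: leading byte 0xD2 = 11010010 → 2-byte char #4 = D2 A0.
Offset 9: leading byte 0xF0 = 11110000 → 4-byte char #5 = F0 90 91 8F.
Offset 13: leading byte 0xE0 = 11100000 → 3-byte char #6 = E0 B3 B9.
Leading byte 0xE0 = 11100000 matches 1110xxxx → 3-byte sequence.
Byte 1: 0xE0 = 11100000, payload 0000 (4 bits).
Byte 2: 0xB3 = 10110011 (10xxxxxx ✓), payload 110011.
Byte 3: 0xB9 = 10111001 (10xxxxxx ✓), payload 111001.
Concatenate: 0000110011111001 = 0xCF9 (16 bits → U+0CF9).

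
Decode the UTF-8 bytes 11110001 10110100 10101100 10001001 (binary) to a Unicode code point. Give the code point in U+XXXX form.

Leading byte 0xF1 = 11110001 matches 11110xxx → 4-byte sequence.
Byte 1: 0xF1 = 11110001, payload 001 (3 bits).
Byte 2: 0xB4 = 10110100 (10xxxxxx ✓), payload 110100.
Byte 3: 0xAC = 10101100 (10xxxxxx ✓), payload 101100.
Byte 4: 0x89 = 10001001 (10xxxxxx ✓), payload 001001.
Concatenate: 001110100101100001001 = 0x74B09 (21 bits → U+74B09).

U+74B09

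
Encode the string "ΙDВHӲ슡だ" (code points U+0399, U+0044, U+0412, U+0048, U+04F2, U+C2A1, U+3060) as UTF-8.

CE 99 44 D0 92 48 D3 B2 EC 8A A1 E3 81 A0

U+0399: 2-byte form → CE 99.
U+0044: 1-byte form → 44.
U+0412: 2-byte form → D0 92.
U+0048: 1-byte form → 48.
U+04F2: 2-byte form → D3 B2.
U+C2A1: 3-byte form → EC 8A A1.
U+3060: 3-byte form → E3 81 A0.
Concatenated (14 bytes): CE 99 44 D0 92 48 D3 B2 EC 8A A1 E3 81 A0.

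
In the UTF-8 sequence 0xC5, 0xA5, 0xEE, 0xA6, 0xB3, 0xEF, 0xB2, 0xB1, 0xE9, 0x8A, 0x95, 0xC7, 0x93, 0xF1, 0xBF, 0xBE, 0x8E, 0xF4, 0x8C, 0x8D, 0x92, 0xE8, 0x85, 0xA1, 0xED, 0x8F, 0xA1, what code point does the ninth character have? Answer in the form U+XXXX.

Offset 0: leading byte 0xC5 = 11000101 → 2-byte char #1 = C5 A5.
Offset 2: leading byte 0xEE = 11101110 → 3-byte char #2 = EE A6 B3.
Offset 5: leading byte 0xEF = 11101111 → 3-byte char #3 = EF B2 B1.
Offset 8: leading byte 0xE9 = 11101001 → 3-byte char #4 = E9 8A 95.
Offset 11: leading byte 0xC7 = 11000111 → 2-byte char #5 = C7 93.
Offset 13: leading byte 0xF1 = 11110001 → 4-byte char #6 = F1 BF BE 8E.
Offset 17: leading byte 0xF4 = 11110100 → 4-byte char #7 = F4 8C 8D 92.
Offset 21: leading byte 0xE8 = 11101000 → 3-byte char #8 = E8 85 A1.
Offset 24: leading byte 0xED = 11101101 → 3-byte char #9 = ED 8F A1.
Leading byte 0xED = 11101101 matches 1110xxxx → 3-byte sequence.
Byte 1: 0xED = 11101101, payload 1101 (4 bits).
Byte 2: 0x8F = 10001111 (10xxxxxx ✓), payload 001111.
Byte 3: 0xA1 = 10100001 (10xxxxxx ✓), payload 100001.
Concatenate: 1101001111100001 = 0xD3E1 (16 bits → U+D3E1).

U+D3E1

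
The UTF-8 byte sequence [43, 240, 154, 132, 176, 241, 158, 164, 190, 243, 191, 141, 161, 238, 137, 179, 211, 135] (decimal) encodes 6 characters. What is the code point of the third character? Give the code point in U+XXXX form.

Offset 0: leading byte 0x2B = 00101011 → 1-byte char #1 = 2B.
Offset 1: leading byte 0xF0 = 11110000 → 4-byte char #2 = F0 9A 84 B0.
Offset 5: leading byte 0xF1 = 11110001 → 4-byte char #3 = F1 9E A4 BE.
Leading byte 0xF1 = 11110001 matches 11110xxx → 4-byte sequence.
Byte 1: 0xF1 = 11110001, payload 001 (3 bits).
Byte 2: 0x9E = 10011110 (10xxxxxx ✓), payload 011110.
Byte 3: 0xA4 = 10100100 (10xxxxxx ✓), payload 100100.
Byte 4: 0xBE = 10111110 (10xxxxxx ✓), payload 111110.
Concatenate: 001011110100100111110 = 0x5E93E (21 bits → U+5E93E).

U+5E93E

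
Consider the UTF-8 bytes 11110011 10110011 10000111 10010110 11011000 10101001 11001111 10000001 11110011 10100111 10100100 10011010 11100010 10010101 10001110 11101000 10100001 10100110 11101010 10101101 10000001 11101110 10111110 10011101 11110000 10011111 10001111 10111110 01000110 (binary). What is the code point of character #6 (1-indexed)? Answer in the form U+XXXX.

Offset 0: leading byte 0xF3 = 11110011 → 4-byte char #1 = F3 B3 87 96.
Offset 4: leading byte 0xD8 = 11011000 → 2-byte char #2 = D8 A9.
Offset 6: leading byte 0xCF = 11001111 → 2-byte char #3 = CF 81.
Offset 8: leading byte 0xF3 = 11110011 → 4-byte char #4 = F3 A7 A4 9A.
Offset 12: leading byte 0xE2 = 11100010 → 3-byte char #5 = E2 95 8E.
Offset 15: leading byte 0xE8 = 11101000 → 3-byte char #6 = E8 A1 A6.
Leading byte 0xE8 = 11101000 matches 1110xxxx → 3-byte sequence.
Byte 1: 0xE8 = 11101000, payload 1000 (4 bits).
Byte 2: 0xA1 = 10100001 (10xxxxxx ✓), payload 100001.
Byte 3: 0xA6 = 10100110 (10xxxxxx ✓), payload 100110.
Concatenate: 1000100001100110 = 0x8866 (16 bits → U+8866).

U+8866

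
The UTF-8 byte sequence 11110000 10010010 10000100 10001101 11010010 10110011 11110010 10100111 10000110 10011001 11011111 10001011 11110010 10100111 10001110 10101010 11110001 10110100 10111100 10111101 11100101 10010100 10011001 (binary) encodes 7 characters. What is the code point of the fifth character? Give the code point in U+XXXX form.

Offset 0: leading byte 0xF0 = 11110000 → 4-byte char #1 = F0 92 84 8D.
Offset 4: leading byte 0xD2 = 11010010 → 2-byte char #2 = D2 B3.
Offset 6: leading byte 0xF2 = 11110010 → 4-byte char #3 = F2 A7 86 99.
Offset 10: leading byte 0xDF = 11011111 → 2-byte char #4 = DF 8B.
Offset 12: leading byte 0xF2 = 11110010 → 4-byte char #5 = F2 A7 8E AA.
Leading byte 0xF2 = 11110010 matches 11110xxx → 4-byte sequence.
Byte 1: 0xF2 = 11110010, payload 010 (3 bits).
Byte 2: 0xA7 = 10100111 (10xxxxxx ✓), payload 100111.
Byte 3: 0x8E = 10001110 (10xxxxxx ✓), payload 001110.
Byte 4: 0xAA = 10101010 (10xxxxxx ✓), payload 101010.
Concatenate: 010100111001110101010 = 0xA73AA (21 bits → U+A73AA).

U+A73AA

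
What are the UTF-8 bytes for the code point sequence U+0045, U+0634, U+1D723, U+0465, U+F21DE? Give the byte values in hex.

45 D8 B4 F0 9D 9C A3 D1 A5 F3 B2 87 9E

U+0045: 1-byte form → 45.
U+0634: 2-byte form → D8 B4.
U+1D723: 4-byte form → F0 9D 9C A3.
U+0465: 2-byte form → D1 A5.
U+F21DE: 4-byte form → F3 B2 87 9E.
Concatenated (13 bytes): 45 D8 B4 F0 9D 9C A3 D1 A5 F3 B2 87 9E.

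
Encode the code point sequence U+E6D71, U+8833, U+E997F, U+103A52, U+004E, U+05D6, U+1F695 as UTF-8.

F3 A6 B5 B1 E8 A0 B3 F3 A9 A5 BF F4 83 A9 92 4E D7 96 F0 9F 9A 95

U+E6D71: 4-byte form → F3 A6 B5 B1.
U+8833: 3-byte form → E8 A0 B3.
U+E997F: 4-byte form → F3 A9 A5 BF.
U+103A52: 4-byte form → F4 83 A9 92.
U+004E: 1-byte form → 4E.
U+05D6: 2-byte form → D7 96.
U+1F695: 4-byte form → F0 9F 9A 95.
Concatenated (22 bytes): F3 A6 B5 B1 E8 A0 B3 F3 A9 A5 BF F4 83 A9 92 4E D7 96 F0 9F 9A 95.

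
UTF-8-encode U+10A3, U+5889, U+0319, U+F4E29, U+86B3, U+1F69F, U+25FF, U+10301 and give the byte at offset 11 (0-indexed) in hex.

0xA9

U+10A3 → 3-byte form E1 82 A3 at offsets 0–2.
U+5889 → 3-byte form E5 A2 89 at offsets 3–5.
U+0319 → 2-byte form CC 99 at offsets 6–7.
U+F4E29 → 4-byte form F3 B4 B8 A9 at offsets 8–11.
Offset 11 falls in char 4's range; it's byte 4 of F3 B4 B8 A9 = 0xA9.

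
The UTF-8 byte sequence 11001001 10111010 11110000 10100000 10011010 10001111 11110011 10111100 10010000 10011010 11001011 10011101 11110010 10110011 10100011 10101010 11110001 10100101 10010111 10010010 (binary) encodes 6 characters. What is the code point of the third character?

U+FC41A

Offset 0: leading byte 0xC9 = 11001001 → 2-byte char #1 = C9 BA.
Offset 2: leading byte 0xF0 = 11110000 → 4-byte char #2 = F0 A0 9A 8F.
Offset 6: leading byte 0xF3 = 11110011 → 4-byte char #3 = F3 BC 90 9A.
Leading byte 0xF3 = 11110011 matches 11110xxx → 4-byte sequence.
Byte 1: 0xF3 = 11110011, payload 011 (3 bits).
Byte 2: 0xBC = 10111100 (10xxxxxx ✓), payload 111100.
Byte 3: 0x90 = 10010000 (10xxxxxx ✓), payload 010000.
Byte 4: 0x9A = 10011010 (10xxxxxx ✓), payload 011010.
Concatenate: 011111100010000011010 = 0xFC41A (21 bits → U+FC41A).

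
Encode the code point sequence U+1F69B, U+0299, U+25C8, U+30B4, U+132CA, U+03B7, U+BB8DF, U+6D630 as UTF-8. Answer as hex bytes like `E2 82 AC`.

F0 9F 9A 9B CA 99 E2 97 88 E3 82 B4 F0 93 8B 8A CE B7 F2 BB A3 9F F1 AD 98 B0

U+1F69B: 4-byte form → F0 9F 9A 9B.
U+0299: 2-byte form → CA 99.
U+25C8: 3-byte form → E2 97 88.
U+30B4: 3-byte form → E3 82 B4.
U+132CA: 4-byte form → F0 93 8B 8A.
U+03B7: 2-byte form → CE B7.
U+BB8DF: 4-byte form → F2 BB A3 9F.
U+6D630: 4-byte form → F1 AD 98 B0.
Concatenated (26 bytes): F0 9F 9A 9B CA 99 E2 97 88 E3 82 B4 F0 93 8B 8A CE B7 F2 BB A3 9F F1 AD 98 B0.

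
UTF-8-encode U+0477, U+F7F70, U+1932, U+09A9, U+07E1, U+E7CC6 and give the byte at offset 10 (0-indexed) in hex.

0xA6

U+0477 → 2-byte form D1 B7 at offsets 0–1.
U+F7F70 → 4-byte form F3 B7 BD B0 at offsets 2–5.
U+1932 → 3-byte form E1 A4 B2 at offsets 6–8.
U+09A9 → 3-byte form E0 A6 A9 at offsets 9–11.
Offset 10 falls in char 4's range; it's byte 2 of E0 A6 A9 = 0xA6.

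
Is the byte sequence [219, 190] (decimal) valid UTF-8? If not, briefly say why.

Leading byte 0xDB = 11011011 → 2-byte form.
Continuation bytes 0xBE=10111110 all match 10xxxxxx.
Decoded value 0x6FE is ≥ 0x80 (shortest form) and not a surrogate.

valid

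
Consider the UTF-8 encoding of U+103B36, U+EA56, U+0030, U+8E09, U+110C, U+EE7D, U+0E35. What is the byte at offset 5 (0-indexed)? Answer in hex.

0xA9

U+103B36 → 4-byte form F4 83 AC B6 at offsets 0–3.
U+EA56 → 3-byte form EE A9 96 at offsets 4–6.
Offset 5 falls in char 2's range; it's byte 2 of EE A9 96 = 0xA9.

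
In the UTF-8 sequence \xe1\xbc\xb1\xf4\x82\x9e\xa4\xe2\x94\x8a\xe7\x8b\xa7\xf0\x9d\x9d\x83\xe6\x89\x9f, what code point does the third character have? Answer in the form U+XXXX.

Offset 0: leading byte 0xE1 = 11100001 → 3-byte char #1 = E1 BC B1.
Offset 3: leading byte 0xF4 = 11110100 → 4-byte char #2 = F4 82 9E A4.
Offset 7: leading byte 0xE2 = 11100010 → 3-byte char #3 = E2 94 8A.
Leading byte 0xE2 = 11100010 matches 1110xxxx → 3-byte sequence.
Byte 1: 0xE2 = 11100010, payload 0010 (4 bits).
Byte 2: 0x94 = 10010100 (10xxxxxx ✓), payload 010100.
Byte 3: 0x8A = 10001010 (10xxxxxx ✓), payload 001010.
Concatenate: 0010010100001010 = 0x250A (16 bits → U+250A).

U+250A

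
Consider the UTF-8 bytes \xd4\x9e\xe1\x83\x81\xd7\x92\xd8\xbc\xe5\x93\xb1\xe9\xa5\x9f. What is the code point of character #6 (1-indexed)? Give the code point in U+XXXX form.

Offset 0: leading byte 0xD4 = 11010100 → 2-byte char #1 = D4 9E.
Offset 2: leading byte 0xE1 = 11100001 → 3-byte char #2 = E1 83 81.
Offset 5: leading byte 0xD7 = 11010111 → 2-byte char #3 = D7 92.
Offset 7: leading byte 0xD8 = 11011000 → 2-byte char #4 = D8 BC.
Offset 9: leading byte 0xE5 = 11100101 → 3-byte char #5 = E5 93 B1.
Offset 12: leading byte 0xE9 = 11101001 → 3-byte char #6 = E9 A5 9F.
Leading byte 0xE9 = 11101001 matches 1110xxxx → 3-byte sequence.
Byte 1: 0xE9 = 11101001, payload 1001 (4 bits).
Byte 2: 0xA5 = 10100101 (10xxxxxx ✓), payload 100101.
Byte 3: 0x9F = 10011111 (10xxxxxx ✓), payload 011111.
Concatenate: 1001100101011111 = 0x995F (16 bits → U+995F).

U+995F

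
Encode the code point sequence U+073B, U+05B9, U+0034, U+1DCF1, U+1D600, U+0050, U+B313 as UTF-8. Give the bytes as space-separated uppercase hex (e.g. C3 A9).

U+073B: 2-byte form → DC BB.
U+05B9: 2-byte form → D6 B9.
U+0034: 1-byte form → 34.
U+1DCF1: 4-byte form → F0 9D B3 B1.
U+1D600: 4-byte form → F0 9D 98 80.
U+0050: 1-byte form → 50.
U+B313: 3-byte form → EB 8C 93.
Concatenated (17 bytes): DC BB D6 B9 34 F0 9D B3 B1 F0 9D 98 80 50 EB 8C 93.

DC BB D6 B9 34 F0 9D B3 B1 F0 9D 98 80 50 EB 8C 93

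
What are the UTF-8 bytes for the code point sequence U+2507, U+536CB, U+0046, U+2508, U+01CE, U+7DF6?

U+2507: 3-byte form → E2 94 87.
U+536CB: 4-byte form → F1 93 9B 8B.
U+0046: 1-byte form → 46.
U+2508: 3-byte form → E2 94 88.
U+01CE: 2-byte form → C7 8E.
U+7DF6: 3-byte form → E7 B7 B6.
Concatenated (16 bytes): E2 94 87 F1 93 9B 8B 46 E2 94 88 C7 8E E7 B7 B6.

E2 94 87 F1 93 9B 8B 46 E2 94 88 C7 8E E7 B7 B6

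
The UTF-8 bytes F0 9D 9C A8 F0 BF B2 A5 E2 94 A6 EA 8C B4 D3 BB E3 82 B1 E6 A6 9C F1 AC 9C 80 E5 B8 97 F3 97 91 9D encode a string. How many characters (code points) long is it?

10

Byte at offset 0: 0xF0 = 11110000 → 4-byte char (#1). Advance 4.
Byte at offset 4: 0xF0 = 11110000 → 4-byte char (#2). Advance 4.
Byte at offset 8: 0xE2 = 11100010 → 3-byte char (#3). Advance 3.
Byte at offset 11: 0xEA = 11101010 → 3-byte char (#4). Advance 3.
Byte at offset 14: 0xD3 = 11010011 → 2-byte char (#5). Advance 2.
Byte at offset 16: 0xE3 = 11100011 → 3-byte char (#6). Advance 3.
Byte at offset 19: 0xE6 = 11100110 → 3-byte char (#7). Advance 3.
Byte at offset 22: 0xF1 = 11110001 → 4-byte char (#8). Advance 4.
Byte at offset 26: 0xE5 = 11100101 → 3-byte char (#9). Advance 3.
Byte at offset 29: 0xF3 = 11110011 → 4-byte char (#10). Advance 4.
Reached end at offset 33 after 10 code points.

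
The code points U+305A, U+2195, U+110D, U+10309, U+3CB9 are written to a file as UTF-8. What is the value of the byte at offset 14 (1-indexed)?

0xE3

1-indexed offset 14 is 0-indexed offset 13.
U+305A → 3-byte form E3 81 9A at offsets 0–2.
U+2195 → 3-byte form E2 86 95 at offsets 3–5.
U+110D → 3-byte form E1 84 8D at offsets 6–8.
U+10309 → 4-byte form F0 90 8C 89 at offsets 9–12.
U+3CB9 → 3-byte form E3 B2 B9 at offsets 13–15.
Offset 13 falls in char 5's range; it's byte 1 of E3 B2 B9 = 0xE3.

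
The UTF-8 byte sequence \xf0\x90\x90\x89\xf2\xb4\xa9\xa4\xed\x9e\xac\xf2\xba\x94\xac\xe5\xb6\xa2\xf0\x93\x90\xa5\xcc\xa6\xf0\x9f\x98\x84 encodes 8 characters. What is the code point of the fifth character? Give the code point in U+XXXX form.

U+5DA2

Offset 0: leading byte 0xF0 = 11110000 → 4-byte char #1 = F0 90 90 89.
Offset 4: leading byte 0xF2 = 11110010 → 4-byte char #2 = F2 B4 A9 A4.
Offset 8: leading byte 0xED = 11101101 → 3-byte char #3 = ED 9E AC.
Offset 11: leading byte 0xF2 = 11110010 → 4-byte char #4 = F2 BA 94 AC.
Offset 15: leading byte 0xE5 = 11100101 → 3-byte char #5 = E5 B6 A2.
Leading byte 0xE5 = 11100101 matches 1110xxxx → 3-byte sequence.
Byte 1: 0xE5 = 11100101, payload 0101 (4 bits).
Byte 2: 0xB6 = 10110110 (10xxxxxx ✓), payload 110110.
Byte 3: 0xA2 = 10100010 (10xxxxxx ✓), payload 100010.
Concatenate: 0101110110100010 = 0x5DA2 (16 bits → U+5DA2).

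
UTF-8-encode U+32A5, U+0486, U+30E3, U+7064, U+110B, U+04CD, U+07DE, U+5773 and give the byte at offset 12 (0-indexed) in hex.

U+32A5 → 3-byte form E3 8A A5 at offsets 0–2.
U+0486 → 2-byte form D2 86 at offsets 3–4.
U+30E3 → 3-byte form E3 83 A3 at offsets 5–7.
U+7064 → 3-byte form E7 81 A4 at offsets 8–10.
U+110B → 3-byte form E1 84 8B at offsets 11–13.
Offset 12 falls in char 5's range; it's byte 2 of E1 84 8B = 0x84.

0x84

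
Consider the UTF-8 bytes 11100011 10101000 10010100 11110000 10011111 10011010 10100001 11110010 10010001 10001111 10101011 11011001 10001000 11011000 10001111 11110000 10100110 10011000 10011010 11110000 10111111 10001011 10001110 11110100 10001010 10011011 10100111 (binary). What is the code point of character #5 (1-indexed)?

Offset 0: leading byte 0xE3 = 11100011 → 3-byte char #1 = E3 A8 94.
Offset 3: leading byte 0xF0 = 11110000 → 4-byte char #2 = F0 9F 9A A1.
Offset 7: leading byte 0xF2 = 11110010 → 4-byte char #3 = F2 91 8F AB.
Offset 11: leading byte 0xD9 = 11011001 → 2-byte char #4 = D9 88.
Offset 13: leading byte 0xD8 = 11011000 → 2-byte char #5 = D8 8F.
Leading byte 0xD8 = 11011000 matches 110xxxxx → 2-byte sequence.
Byte 1: 0xD8 = 11011000, payload 11000 (5 bits).
Byte 2: 0x8F = 10001111 (10xxxxxx ✓), payload 001111.
Concatenate: 11000001111 = 0x60F (11 bits → U+060F).

U+060F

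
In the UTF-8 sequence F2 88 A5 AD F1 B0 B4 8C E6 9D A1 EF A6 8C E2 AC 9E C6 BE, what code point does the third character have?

Offset 0: leading byte 0xF2 = 11110010 → 4-byte char #1 = F2 88 A5 AD.
Offset 4: leading byte 0xF1 = 11110001 → 4-byte char #2 = F1 B0 B4 8C.
Offset 8: leading byte 0xE6 = 11100110 → 3-byte char #3 = E6 9D A1.
Leading byte 0xE6 = 11100110 matches 1110xxxx → 3-byte sequence.
Byte 1: 0xE6 = 11100110, payload 0110 (4 bits).
Byte 2: 0x9D = 10011101 (10xxxxxx ✓), payload 011101.
Byte 3: 0xA1 = 10100001 (10xxxxxx ✓), payload 100001.
Concatenate: 0110011101100001 = 0x6761 (16 bits → U+6761).

U+6761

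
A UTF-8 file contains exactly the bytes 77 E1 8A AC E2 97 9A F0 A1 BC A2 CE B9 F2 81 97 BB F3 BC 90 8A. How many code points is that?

Byte at offset 0: 0x77 = 01110111 → 1-byte char (#1). Advance 1.
Byte at offset 1: 0xE1 = 11100001 → 3-byte char (#2). Advance 3.
Byte at offset 4: 0xE2 = 11100010 → 3-byte char (#3). Advance 3.
Byte at offset 7: 0xF0 = 11110000 → 4-byte char (#4). Advance 4.
Byte at offset 11: 0xCE = 11001110 → 2-byte char (#5). Advance 2.
Byte at offset 13: 0xF2 = 11110010 → 4-byte char (#6). Advance 4.
Byte at offset 17: 0xF3 = 11110011 → 4-byte char (#7). Advance 4.
Reached end at offset 21 after 7 code points.

7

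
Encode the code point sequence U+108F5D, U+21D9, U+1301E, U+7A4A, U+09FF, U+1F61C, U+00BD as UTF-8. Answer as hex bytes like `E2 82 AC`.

F4 88 BD 9D E2 87 99 F0 93 80 9E E7 A9 8A E0 A7 BF F0 9F 98 9C C2 BD

U+108F5D: 4-byte form → F4 88 BD 9D.
U+21D9: 3-byte form → E2 87 99.
U+1301E: 4-byte form → F0 93 80 9E.
U+7A4A: 3-byte form → E7 A9 8A.
U+09FF: 3-byte form → E0 A7 BF.
U+1F61C: 4-byte form → F0 9F 98 9C.
U+00BD: 2-byte form → C2 BD.
Concatenated (23 bytes): F4 88 BD 9D E2 87 99 F0 93 80 9E E7 A9 8A E0 A7 BF F0 9F 98 9C C2 BD.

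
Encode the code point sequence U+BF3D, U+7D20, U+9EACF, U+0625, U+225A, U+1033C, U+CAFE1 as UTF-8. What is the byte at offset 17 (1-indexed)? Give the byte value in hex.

0x90

1-indexed offset 17 is 0-indexed offset 16.
U+BF3D → 3-byte form EB BC BD at offsets 0–2.
U+7D20 → 3-byte form E7 B4 A0 at offsets 3–5.
U+9EACF → 4-byte form F2 9E AB 8F at offsets 6–9.
U+0625 → 2-byte form D8 A5 at offsets 10–11.
U+225A → 3-byte form E2 89 9A at offsets 12–14.
U+1033C → 4-byte form F0 90 8C BC at offsets 15–18.
Offset 16 falls in char 6's range; it's byte 2 of F0 90 8C BC = 0x90.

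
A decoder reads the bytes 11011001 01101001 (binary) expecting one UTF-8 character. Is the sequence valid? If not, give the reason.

Leading byte 0xD9 = 11011001 → 2-byte form.
Byte 2 is 0x69 = 01101001, which is not 10xxxxxx — expected a continuation byte.

invalid (non-continuation byte where continuation expected)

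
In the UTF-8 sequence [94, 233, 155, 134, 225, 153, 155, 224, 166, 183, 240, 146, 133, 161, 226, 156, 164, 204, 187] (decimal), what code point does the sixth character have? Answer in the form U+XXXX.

Offset 0: leading byte 0x5E = 01011110 → 1-byte char #1 = 5E.
Offset 1: leading byte 0xE9 = 11101001 → 3-byte char #2 = E9 9B 86.
Offset 4: leading byte 0xE1 = 11100001 → 3-byte char #3 = E1 99 9B.
Offset 7: leading byte 0xE0 = 11100000 → 3-byte char #4 = E0 A6 B7.
Offset 10: leading byte 0xF0 = 11110000 → 4-byte char #5 = F0 92 85 A1.
Offset 14: leading byte 0xE2 = 11100010 → 3-byte char #6 = E2 9C A4.
Leading byte 0xE2 = 11100010 matches 1110xxxx → 3-byte sequence.
Byte 1: 0xE2 = 11100010, payload 0010 (4 bits).
Byte 2: 0x9C = 10011100 (10xxxxxx ✓), payload 011100.
Byte 3: 0xA4 = 10100100 (10xxxxxx ✓), payload 100100.
Concatenate: 0010011100100100 = 0x2724 (16 bits → U+2724).

U+2724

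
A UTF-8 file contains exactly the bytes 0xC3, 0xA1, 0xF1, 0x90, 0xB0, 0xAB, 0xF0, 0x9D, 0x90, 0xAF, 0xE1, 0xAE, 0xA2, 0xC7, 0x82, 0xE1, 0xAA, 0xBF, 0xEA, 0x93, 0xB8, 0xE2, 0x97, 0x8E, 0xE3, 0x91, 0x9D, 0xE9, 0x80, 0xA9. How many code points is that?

10

Byte at offset 0: 0xC3 = 11000011 → 2-byte char (#1). Advance 2.
Byte at offset 2: 0xF1 = 11110001 → 4-byte char (#2). Advance 4.
Byte at offset 6: 0xF0 = 11110000 → 4-byte char (#3). Advance 4.
Byte at offset 10: 0xE1 = 11100001 → 3-byte char (#4). Advance 3.
Byte at offset 13: 0xC7 = 11000111 → 2-byte char (#5). Advance 2.
Byte at offset 15: 0xE1 = 11100001 → 3-byte char (#6). Advance 3.
Byte at offset 18: 0xEA = 11101010 → 3-byte char (#7). Advance 3.
Byte at offset 21: 0xE2 = 11100010 → 3-byte char (#8). Advance 3.
Byte at offset 24: 0xE3 = 11100011 → 3-byte char (#9). Advance 3.
Byte at offset 27: 0xE9 = 11101001 → 3-byte char (#10). Advance 3.
Reached end at offset 30 after 10 code points.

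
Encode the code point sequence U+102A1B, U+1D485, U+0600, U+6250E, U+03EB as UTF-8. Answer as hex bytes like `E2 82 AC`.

F4 82 A8 9B F0 9D 92 85 D8 80 F1 A2 94 8E CF AB

U+102A1B: 4-byte form → F4 82 A8 9B.
U+1D485: 4-byte form → F0 9D 92 85.
U+0600: 2-byte form → D8 80.
U+6250E: 4-byte form → F1 A2 94 8E.
U+03EB: 2-byte form → CF AB.
Concatenated (16 bytes): F4 82 A8 9B F0 9D 92 85 D8 80 F1 A2 94 8E CF AB.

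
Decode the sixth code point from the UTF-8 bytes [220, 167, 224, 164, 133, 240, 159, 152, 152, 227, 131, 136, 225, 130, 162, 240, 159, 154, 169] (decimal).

Offset 0: leading byte 0xDC = 11011100 → 2-byte char #1 = DC A7.
Offset 2: leading byte 0xE0 = 11100000 → 3-byte char #2 = E0 A4 85.
Offset 5: leading byte 0xF0 = 11110000 → 4-byte char #3 = F0 9F 98 98.
Offset 9: leading byte 0xE3 = 11100011 → 3-byte char #4 = E3 83 88.
Offset 12: leading byte 0xE1 = 11100001 → 3-byte char #5 = E1 82 A2.
Offset 15: leading byte 0xF0 = 11110000 → 4-byte char #6 = F0 9F 9A A9.
Leading byte 0xF0 = 11110000 matches 11110xxx → 4-byte sequence.
Byte 1: 0xF0 = 11110000, payload 000 (3 bits).
Byte 2: 0x9F = 10011111 (10xxxxxx ✓), payload 011111.
Byte 3: 0x9A = 10011010 (10xxxxxx ✓), payload 011010.
Byte 4: 0xA9 = 10101001 (10xxxxxx ✓), payload 101001.
Concatenate: 000011111011010101001 = 0x1F6A9 (21 bits → U+1F6A9).

U+1F6A9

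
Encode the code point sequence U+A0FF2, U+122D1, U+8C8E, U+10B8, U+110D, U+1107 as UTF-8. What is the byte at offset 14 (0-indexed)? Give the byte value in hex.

U+A0FF2 → 4-byte form F2 A0 BF B2 at offsets 0–3.
U+122D1 → 4-byte form F0 92 8B 91 at offsets 4–7.
U+8C8E → 3-byte form E8 B2 8E at offsets 8–10.
U+10B8 → 3-byte form E1 82 B8 at offsets 11–13.
U+110D → 3-byte form E1 84 8D at offsets 14–16.
Offset 14 falls in char 5's range; it's byte 1 of E1 84 8D = 0xE1.

0xE1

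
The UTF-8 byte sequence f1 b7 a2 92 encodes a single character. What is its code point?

U+77892

Leading byte 0xF1 = 11110001 matches 11110xxx → 4-byte sequence.
Byte 1: 0xF1 = 11110001, payload 001 (3 bits).
Byte 2: 0xB7 = 10110111 (10xxxxxx ✓), payload 110111.
Byte 3: 0xA2 = 10100010 (10xxxxxx ✓), payload 100010.
Byte 4: 0x92 = 10010010 (10xxxxxx ✓), payload 010010.
Concatenate: 001110111100010010010 = 0x77892 (21 bits → U+77892).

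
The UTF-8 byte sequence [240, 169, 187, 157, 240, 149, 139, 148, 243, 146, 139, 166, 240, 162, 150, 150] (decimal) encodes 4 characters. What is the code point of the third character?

U+D22E6

Offset 0: leading byte 0xF0 = 11110000 → 4-byte char #1 = F0 A9 BB 9D.
Offset 4: leading byte 0xF0 = 11110000 → 4-byte char #2 = F0 95 8B 94.
Offset 8: leading byte 0xF3 = 11110011 → 4-byte char #3 = F3 92 8B A6.
Leading byte 0xF3 = 11110011 matches 11110xxx → 4-byte sequence.
Byte 1: 0xF3 = 11110011, payload 011 (3 bits).
Byte 2: 0x92 = 10010010 (10xxxxxx ✓), payload 010010.
Byte 3: 0x8B = 10001011 (10xxxxxx ✓), payload 001011.
Byte 4: 0xA6 = 10100110 (10xxxxxx ✓), payload 100110.
Concatenate: 011010010001011100110 = 0xD22E6 (21 bits → U+D22E6).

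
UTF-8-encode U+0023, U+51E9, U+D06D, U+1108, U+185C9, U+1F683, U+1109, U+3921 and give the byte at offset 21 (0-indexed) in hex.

0xE3

U+0023 → 1-byte form 23 at offsets 0–0.
U+51E9 → 3-byte form E5 87 A9 at offsets 1–3.
U+D06D → 3-byte form ED 81 AD at offsets 4–6.
U+1108 → 3-byte form E1 84 88 at offsets 7–9.
U+185C9 → 4-byte form F0 98 97 89 at offsets 10–13.
U+1F683 → 4-byte form F0 9F 9A 83 at offsets 14–17.
U+1109 → 3-byte form E1 84 89 at offsets 18–20.
U+3921 → 3-byte form E3 A4 A1 at offsets 21–23.
Offset 21 falls in char 8's range; it's byte 1 of E3 A4 A1 = 0xE3.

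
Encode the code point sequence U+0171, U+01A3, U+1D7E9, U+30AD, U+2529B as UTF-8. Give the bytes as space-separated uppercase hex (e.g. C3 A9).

U+0171: 2-byte form → C5 B1.
U+01A3: 2-byte form → C6 A3.
U+1D7E9: 4-byte form → F0 9D 9F A9.
U+30AD: 3-byte form → E3 82 AD.
U+2529B: 4-byte form → F0 A5 8A 9B.
Concatenated (15 bytes): C5 B1 C6 A3 F0 9D 9F A9 E3 82 AD F0 A5 8A 9B.

C5 B1 C6 A3 F0 9D 9F A9 E3 82 AD F0 A5 8A 9B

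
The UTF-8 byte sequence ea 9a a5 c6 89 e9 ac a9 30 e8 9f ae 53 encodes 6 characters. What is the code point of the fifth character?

Offset 0: leading byte 0xEA = 11101010 → 3-byte char #1 = EA 9A A5.
Offset 3: leading byte 0xC6 = 11000110 → 2-byte char #2 = C6 89.
Offset 5: leading byte 0xE9 = 11101001 → 3-byte char #3 = E9 AC A9.
Offset 8: leading byte 0x30 = 00110000 → 1-byte char #4 = 30.
Offset 9: leading byte 0xE8 = 11101000 → 3-byte char #5 = E8 9F AE.
Leading byte 0xE8 = 11101000 matches 1110xxxx → 3-byte sequence.
Byte 1: 0xE8 = 11101000, payload 1000 (4 bits).
Byte 2: 0x9F = 10011111 (10xxxxxx ✓), payload 011111.
Byte 3: 0xAE = 10101110 (10xxxxxx ✓), payload 101110.
Concatenate: 1000011111101110 = 0x87EE (16 bits → U+87EE).

U+87EE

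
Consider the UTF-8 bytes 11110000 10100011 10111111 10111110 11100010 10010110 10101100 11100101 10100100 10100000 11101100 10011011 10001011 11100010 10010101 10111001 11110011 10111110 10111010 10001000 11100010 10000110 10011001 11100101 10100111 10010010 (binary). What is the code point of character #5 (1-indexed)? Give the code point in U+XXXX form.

U+2579

Offset 0: leading byte 0xF0 = 11110000 → 4-byte char #1 = F0 A3 BF BE.
Offset 4: leading byte 0xE2 = 11100010 → 3-byte char #2 = E2 96 AC.
Offset 7: leading byte 0xE5 = 11100101 → 3-byte char #3 = E5 A4 A0.
Offset 10: leading byte 0xEC = 11101100 → 3-byte char #4 = EC 9B 8B.
Offset 13: leading byte 0xE2 = 11100010 → 3-byte char #5 = E2 95 B9.
Leading byte 0xE2 = 11100010 matches 1110xxxx → 3-byte sequence.
Byte 1: 0xE2 = 11100010, payload 0010 (4 bits).
Byte 2: 0x95 = 10010101 (10xxxxxx ✓), payload 010101.
Byte 3: 0xB9 = 10111001 (10xxxxxx ✓), payload 111001.
Concatenate: 0010010101111001 = 0x2579 (16 bits → U+2579).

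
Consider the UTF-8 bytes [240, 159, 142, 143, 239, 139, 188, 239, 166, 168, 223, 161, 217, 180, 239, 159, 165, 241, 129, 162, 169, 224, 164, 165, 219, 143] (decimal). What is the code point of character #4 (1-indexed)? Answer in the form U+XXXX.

U+07E1

Offset 0: leading byte 0xF0 = 11110000 → 4-byte char #1 = F0 9F 8E 8F.
Offset 4: leading byte 0xEF = 11101111 → 3-byte char #2 = EF 8B BC.
Offset 7: leading byte 0xEF = 11101111 → 3-byte char #3 = EF A6 A8.
Offset 10: leading byte 0xDF = 11011111 → 2-byte char #4 = DF A1.
Leading byte 0xDF = 11011111 matches 110xxxxx → 2-byte sequence.
Byte 1: 0xDF = 11011111, payload 11111 (5 bits).
Byte 2: 0xA1 = 10100001 (10xxxxxx ✓), payload 100001.
Concatenate: 11111100001 = 0x7E1 (11 bits → U+07E1).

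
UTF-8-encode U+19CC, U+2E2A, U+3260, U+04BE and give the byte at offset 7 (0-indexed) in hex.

U+19CC → 3-byte form E1 A7 8C at offsets 0–2.
U+2E2A → 3-byte form E2 B8 AA at offsets 3–5.
U+3260 → 3-byte form E3 89 A0 at offsets 6–8.
Offset 7 falls in char 3's range; it's byte 2 of E3 89 A0 = 0x89.

0x89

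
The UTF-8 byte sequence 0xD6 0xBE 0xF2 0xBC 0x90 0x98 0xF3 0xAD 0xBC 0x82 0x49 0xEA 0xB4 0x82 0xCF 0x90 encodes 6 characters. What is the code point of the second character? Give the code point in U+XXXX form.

U+BC418

Offset 0: leading byte 0xD6 = 11010110 → 2-byte char #1 = D6 BE.
Offset 2: leading byte 0xF2 = 11110010 → 4-byte char #2 = F2 BC 90 98.
Leading byte 0xF2 = 11110010 matches 11110xxx → 4-byte sequence.
Byte 1: 0xF2 = 11110010, payload 010 (3 bits).
Byte 2: 0xBC = 10111100 (10xxxxxx ✓), payload 111100.
Byte 3: 0x90 = 10010000 (10xxxxxx ✓), payload 010000.
Byte 4: 0x98 = 10011000 (10xxxxxx ✓), payload 011000.
Concatenate: 010111100010000011000 = 0xBC418 (21 bits → U+BC418).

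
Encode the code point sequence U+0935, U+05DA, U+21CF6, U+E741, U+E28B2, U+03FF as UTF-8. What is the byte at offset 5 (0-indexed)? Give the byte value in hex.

0xF0

U+0935 → 3-byte form E0 A4 B5 at offsets 0–2.
U+05DA → 2-byte form D7 9A at offsets 3–4.
U+21CF6 → 4-byte form F0 A1 B3 B6 at offsets 5–8.
Offset 5 falls in char 3's range; it's byte 1 of F0 A1 B3 B6 = 0xF0.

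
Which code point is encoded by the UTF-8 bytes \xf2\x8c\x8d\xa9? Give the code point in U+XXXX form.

U+8C369

Leading byte 0xF2 = 11110010 matches 11110xxx → 4-byte sequence.
Byte 1: 0xF2 = 11110010, payload 010 (3 bits).
Byte 2: 0x8C = 10001100 (10xxxxxx ✓), payload 001100.
Byte 3: 0x8D = 10001101 (10xxxxxx ✓), payload 001101.
Byte 4: 0xA9 = 10101001 (10xxxxxx ✓), payload 101001.
Concatenate: 010001100001101101001 = 0x8C369 (21 bits → U+8C369).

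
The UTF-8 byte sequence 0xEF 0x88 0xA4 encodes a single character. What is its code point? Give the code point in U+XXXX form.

Leading byte 0xEF = 11101111 matches 1110xxxx → 3-byte sequence.
Byte 1: 0xEF = 11101111, payload 1111 (4 bits).
Byte 2: 0x88 = 10001000 (10xxxxxx ✓), payload 001000.
Byte 3: 0xA4 = 10100100 (10xxxxxx ✓), payload 100100.
Concatenate: 1111001000100100 = 0xF224 (16 bits → U+F224).

U+F224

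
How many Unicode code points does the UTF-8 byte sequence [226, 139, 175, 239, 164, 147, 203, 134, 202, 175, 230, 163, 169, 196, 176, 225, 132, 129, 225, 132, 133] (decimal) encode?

Byte at offset 0: 0xE2 = 11100010 → 3-byte char (#1). Advance 3.
Byte at offset 3: 0xEF = 11101111 → 3-byte char (#2). Advance 3.
Byte at offset 6: 0xCB = 11001011 → 2-byte char (#3). Advance 2.
Byte at offset 8: 0xCA = 11001010 → 2-byte char (#4). Advance 2.
Byte at offset 10: 0xE6 = 11100110 → 3-byte char (#5). Advance 3.
Byte at offset 13: 0xC4 = 11000100 → 2-byte char (#6). Advance 2.
Byte at offset 15: 0xE1 = 11100001 → 3-byte char (#7). Advance 3.
Byte at offset 18: 0xE1 = 11100001 → 3-byte char (#8). Advance 3.
Reached end at offset 21 after 8 code points.

8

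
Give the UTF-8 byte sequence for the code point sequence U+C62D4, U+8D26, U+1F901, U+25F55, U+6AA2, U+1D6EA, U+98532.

F3 86 8B 94 E8 B4 A6 F0 9F A4 81 F0 A5 BD 95 E6 AA A2 F0 9D 9B AA F2 98 94 B2

U+C62D4: 4-byte form → F3 86 8B 94.
U+8D26: 3-byte form → E8 B4 A6.
U+1F901: 4-byte form → F0 9F A4 81.
U+25F55: 4-byte form → F0 A5 BD 95.
U+6AA2: 3-byte form → E6 AA A2.
U+1D6EA: 4-byte form → F0 9D 9B AA.
U+98532: 4-byte form → F2 98 94 B2.
Concatenated (26 bytes): F3 86 8B 94 E8 B4 A6 F0 9F A4 81 F0 A5 BD 95 E6 AA A2 F0 9D 9B AA F2 98 94 B2.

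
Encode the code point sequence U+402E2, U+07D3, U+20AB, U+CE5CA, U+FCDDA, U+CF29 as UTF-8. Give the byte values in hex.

U+402E2: 4-byte form → F1 80 8B A2.
U+07D3: 2-byte form → DF 93.
U+20AB: 3-byte form → E2 82 AB.
U+CE5CA: 4-byte form → F3 8E 97 8A.
U+FCDDA: 4-byte form → F3 BC B7 9A.
U+CF29: 3-byte form → EC BC A9.
Concatenated (20 bytes): F1 80 8B A2 DF 93 E2 82 AB F3 8E 97 8A F3 BC B7 9A EC BC A9.

F1 80 8B A2 DF 93 E2 82 AB F3 8E 97 8A F3 BC B7 9A EC BC A9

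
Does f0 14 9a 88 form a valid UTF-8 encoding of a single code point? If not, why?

Leading byte 0xF0 = 11110000 → 4-byte form.
Byte 2 is 0x14 = 00010100, which is not 10xxxxxx — expected a continuation byte.

invalid (non-continuation byte where continuation expected)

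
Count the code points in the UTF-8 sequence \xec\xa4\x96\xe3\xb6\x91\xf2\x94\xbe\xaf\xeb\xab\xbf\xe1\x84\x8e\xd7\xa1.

6

Byte at offset 0: 0xEC = 11101100 → 3-byte char (#1). Advance 3.
Byte at offset 3: 0xE3 = 11100011 → 3-byte char (#2). Advance 3.
Byte at offset 6: 0xF2 = 11110010 → 4-byte char (#3). Advance 4.
Byte at offset 10: 0xEB = 11101011 → 3-byte char (#4). Advance 3.
Byte at offset 13: 0xE1 = 11100001 → 3-byte char (#5). Advance 3.
Byte at offset 16: 0xD7 = 11010111 → 2-byte char (#6). Advance 2.
Reached end at offset 18 after 6 code points.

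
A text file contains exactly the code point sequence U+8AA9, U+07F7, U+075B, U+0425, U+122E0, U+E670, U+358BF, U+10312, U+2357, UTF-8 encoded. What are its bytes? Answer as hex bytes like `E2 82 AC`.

U+8AA9: 3-byte form → E8 AA A9.
U+07F7: 2-byte form → DF B7.
U+075B: 2-byte form → DD 9B.
U+0425: 2-byte form → D0 A5.
U+122E0: 4-byte form → F0 92 8B A0.
U+E670: 3-byte form → EE 99 B0.
U+358BF: 4-byte form → F0 B5 A2 BF.
U+10312: 4-byte form → F0 90 8C 92.
U+2357: 3-byte form → E2 8D 97.
Concatenated (27 bytes): E8 AA A9 DF B7 DD 9B D0 A5 F0 92 8B A0 EE 99 B0 F0 B5 A2 BF F0 90 8C 92 E2 8D 97.

E8 AA A9 DF B7 DD 9B D0 A5 F0 92 8B A0 EE 99 B0 F0 B5 A2 BF F0 90 8C 92 E2 8D 97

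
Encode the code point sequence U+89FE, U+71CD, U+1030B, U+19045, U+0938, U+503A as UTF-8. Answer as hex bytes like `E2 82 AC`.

U+89FE: 3-byte form → E8 A7 BE.
U+71CD: 3-byte form → E7 87 8D.
U+1030B: 4-byte form → F0 90 8C 8B.
U+19045: 4-byte form → F0 99 81 85.
U+0938: 3-byte form → E0 A4 B8.
U+503A: 3-byte form → E5 80 BA.
Concatenated (20 bytes): E8 A7 BE E7 87 8D F0 90 8C 8B F0 99 81 85 E0 A4 B8 E5 80 BA.

E8 A7 BE E7 87 8D F0 90 8C 8B F0 99 81 85 E0 A4 B8 E5 80 BA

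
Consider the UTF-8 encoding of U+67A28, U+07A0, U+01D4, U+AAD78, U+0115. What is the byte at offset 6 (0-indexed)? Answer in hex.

0xC7

U+67A28 → 4-byte form F1 A7 A8 A8 at offsets 0–3.
U+07A0 → 2-byte form DE A0 at offsets 4–5.
U+01D4 → 2-byte form C7 94 at offsets 6–7.
Offset 6 falls in char 3's range; it's byte 1 of C7 94 = 0xC7.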